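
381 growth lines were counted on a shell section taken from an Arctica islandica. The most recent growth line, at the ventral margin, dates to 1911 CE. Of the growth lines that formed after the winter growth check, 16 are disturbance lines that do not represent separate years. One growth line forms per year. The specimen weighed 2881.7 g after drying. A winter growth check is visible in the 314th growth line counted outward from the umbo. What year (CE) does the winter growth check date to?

Between growth line 314 and the ventral margin there are 381 − 314 = 67 growth lines.
Removing the 16 false growth lines leaves 67 − 16 = 51 true growth lines beyond the winter growth check.
Counting back 51 years from 1911 CE places the winter growth check in 1911 − 51 = 1860 CE.

1860 CE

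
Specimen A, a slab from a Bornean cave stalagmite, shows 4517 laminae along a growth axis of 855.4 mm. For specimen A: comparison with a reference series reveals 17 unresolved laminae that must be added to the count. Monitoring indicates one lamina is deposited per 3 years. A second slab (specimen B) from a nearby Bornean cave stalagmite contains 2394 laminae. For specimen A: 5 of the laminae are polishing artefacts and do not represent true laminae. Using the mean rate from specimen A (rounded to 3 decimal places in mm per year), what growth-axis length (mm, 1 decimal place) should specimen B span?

452.5 mm

Specimen A: adjusted count: 4517 − 5 + 17 = 4529 laminae.
Specimen A: at 3 years per lamina, 4529 × 3 = 13587 years.
A: Extension rate ≈ 855.4 / 13587 = 0.063 mm per year.
Specimen B: multiplying by 3 years per lamina: 2394 × 3 = 7182 years. For B, 0.063 mm/year × 7182 years = 452.5 mm.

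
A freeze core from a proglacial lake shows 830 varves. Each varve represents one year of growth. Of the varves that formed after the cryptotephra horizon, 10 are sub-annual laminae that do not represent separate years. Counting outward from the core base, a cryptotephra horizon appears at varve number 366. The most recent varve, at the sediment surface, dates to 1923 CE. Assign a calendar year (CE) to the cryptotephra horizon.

830 − 366 = 464 varves lie beyond the cryptotephra horizon toward the sediment surface.
464 − 10 false = 454 true varves after the cryptotephra horizon.
1923 − 454 = 1469 CE.

1469 CE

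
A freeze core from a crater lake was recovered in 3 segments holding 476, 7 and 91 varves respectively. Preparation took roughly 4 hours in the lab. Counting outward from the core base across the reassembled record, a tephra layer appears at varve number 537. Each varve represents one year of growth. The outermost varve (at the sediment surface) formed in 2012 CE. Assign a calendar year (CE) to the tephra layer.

Total varves = 476 + 7 + 91 = 574.
The tephra layer sits at varve 537 from the core base, so 574 − 537 = 37 varves formed after it.
2012 − 37 = 1975 CE.

1975 CE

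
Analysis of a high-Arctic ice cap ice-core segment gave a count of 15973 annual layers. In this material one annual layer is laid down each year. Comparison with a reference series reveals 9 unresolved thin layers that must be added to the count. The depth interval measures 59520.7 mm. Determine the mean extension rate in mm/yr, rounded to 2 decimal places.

Adjusted count: 15973 + 9 = 15982 annual layers.
Extension rate ≈ 59520.7 / 15982 = 3.72 mm/yr.

3.72 mm/yr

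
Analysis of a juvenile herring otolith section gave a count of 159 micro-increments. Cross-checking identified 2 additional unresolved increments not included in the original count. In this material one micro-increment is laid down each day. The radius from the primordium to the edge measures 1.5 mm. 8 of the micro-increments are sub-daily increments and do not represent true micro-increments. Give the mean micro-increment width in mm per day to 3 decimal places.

Correcting the raw count gives 159 − 8 + 2 = 153 true micro-increments.
Extension rate ≈ 1.5 / 153 = 0.010 mm per day.

0.010 mm per day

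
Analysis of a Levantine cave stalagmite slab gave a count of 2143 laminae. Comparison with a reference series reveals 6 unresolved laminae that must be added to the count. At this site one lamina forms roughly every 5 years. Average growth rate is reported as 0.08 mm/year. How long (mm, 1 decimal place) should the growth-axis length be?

859.6 mm

Adjusted count: 2143 + 6 = 2149 laminae.
Multiplying by 5 years per lamina: 2149 × 5 = 10745 years.
10745 years at 0.08 mm/year gives 0.08 × 10745 = 859.6 mm.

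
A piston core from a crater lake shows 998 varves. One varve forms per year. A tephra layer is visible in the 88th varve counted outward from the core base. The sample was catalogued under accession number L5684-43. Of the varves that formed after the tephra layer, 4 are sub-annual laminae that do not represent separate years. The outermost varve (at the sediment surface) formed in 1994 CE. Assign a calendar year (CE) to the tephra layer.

998 − 88 = 910 varves lie beyond the tephra layer toward the sediment surface.
Removing the 4 false varves leaves 910 − 4 = 906 true varves beyond the tephra layer.
1994 − 906 = 1088 CE.

1088 CE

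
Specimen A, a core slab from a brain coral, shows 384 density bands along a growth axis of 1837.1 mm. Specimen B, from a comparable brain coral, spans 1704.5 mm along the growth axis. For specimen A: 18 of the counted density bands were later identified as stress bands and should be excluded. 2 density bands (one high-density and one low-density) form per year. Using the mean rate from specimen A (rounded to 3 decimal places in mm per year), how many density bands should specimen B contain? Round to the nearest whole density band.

Specimen A: true density band count = 384 − 18 = 366.
Specimen A: 366 density bands at 2 per year is 366 / 2 = 183 years.
A: Mean rate = 1837.1 mm / 183 years ≈ 10.039 mm/year.
For B, 1704.5 / 10.039 = 169.79 years; at 2 density bands per year that is 169.79 × 2 ≈ 340 density bands.

340 density bands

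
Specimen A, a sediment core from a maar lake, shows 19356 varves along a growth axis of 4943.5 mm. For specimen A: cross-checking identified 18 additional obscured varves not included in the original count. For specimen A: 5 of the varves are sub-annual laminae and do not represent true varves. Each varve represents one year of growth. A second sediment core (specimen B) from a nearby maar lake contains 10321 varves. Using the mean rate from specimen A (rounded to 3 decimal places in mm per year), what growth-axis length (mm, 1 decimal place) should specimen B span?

Specimen A: adjusted count: 19356 − 5 + 18 = 19369 varves.
A: Extension rate ≈ 4943.5 / 19369 = 0.255 mm/year.
B's length ≈ 0.255 × 10321 = 2631.9 mm.

2631.9 mm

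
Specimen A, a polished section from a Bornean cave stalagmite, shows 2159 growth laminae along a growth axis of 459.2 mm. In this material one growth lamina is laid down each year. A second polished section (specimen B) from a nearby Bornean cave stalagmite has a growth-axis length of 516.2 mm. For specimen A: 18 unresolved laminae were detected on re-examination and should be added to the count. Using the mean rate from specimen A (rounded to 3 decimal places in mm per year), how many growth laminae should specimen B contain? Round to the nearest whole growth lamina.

Specimen A: after corrections the count is 2159 + 18 = 2177 growth laminae.
A: Extension rate ≈ 459.2 / 2177 = 0.211 mm/yr.
Specimen B: 516.2 mm / 0.211 mm per year = 2446.45 years ≈ 2446 growth laminae.

2446 growth laminae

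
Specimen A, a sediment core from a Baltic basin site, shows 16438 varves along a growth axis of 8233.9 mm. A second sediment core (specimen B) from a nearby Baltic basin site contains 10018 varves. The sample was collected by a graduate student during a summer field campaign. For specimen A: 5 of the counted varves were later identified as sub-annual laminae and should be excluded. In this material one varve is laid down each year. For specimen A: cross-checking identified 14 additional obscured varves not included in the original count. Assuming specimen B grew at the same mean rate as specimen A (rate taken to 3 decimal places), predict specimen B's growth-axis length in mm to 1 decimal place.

5019.0 mm

Specimen A: after corrections the count is 16438 − 5 + 14 = 16447 varves.
A: 8233.9 mm over 16447 years gives 8233.9 / 16447 ≈ 0.501 mm/year.
B's length ≈ 0.501 × 10018 = 5019.0 mm.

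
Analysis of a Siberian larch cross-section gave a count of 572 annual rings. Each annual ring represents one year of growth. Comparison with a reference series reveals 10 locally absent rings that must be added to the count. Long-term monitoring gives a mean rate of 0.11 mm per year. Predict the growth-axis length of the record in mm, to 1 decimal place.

64.0 mm

True annual ring count = 572 + 10 = 582.
Predicted length = 0.11 mm/year × 582 years = 64.0 mm.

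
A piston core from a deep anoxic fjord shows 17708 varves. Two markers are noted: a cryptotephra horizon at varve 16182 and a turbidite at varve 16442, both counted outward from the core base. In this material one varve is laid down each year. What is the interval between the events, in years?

Separation: 16442 − 16182 = 260 varves.
At one varve per year, 260 years elapsed between them.

260 yr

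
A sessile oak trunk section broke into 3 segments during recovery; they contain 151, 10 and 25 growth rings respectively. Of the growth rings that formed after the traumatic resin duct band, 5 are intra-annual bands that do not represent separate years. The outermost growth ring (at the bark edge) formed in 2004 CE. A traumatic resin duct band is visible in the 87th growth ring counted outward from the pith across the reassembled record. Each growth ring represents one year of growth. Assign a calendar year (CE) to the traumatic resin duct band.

Total growth rings = 151 + 10 + 25 = 186.
Between growth ring 87 and the bark edge there are 186 − 87 = 99 growth rings.
Removing the 5 false growth rings leaves 99 − 5 = 94 true growth rings beyond the traumatic resin duct band.
The growth ring at the bark edge is 2004 CE, so the traumatic resin duct band dates to 2004 − 94 = 1910 CE.

1910 CE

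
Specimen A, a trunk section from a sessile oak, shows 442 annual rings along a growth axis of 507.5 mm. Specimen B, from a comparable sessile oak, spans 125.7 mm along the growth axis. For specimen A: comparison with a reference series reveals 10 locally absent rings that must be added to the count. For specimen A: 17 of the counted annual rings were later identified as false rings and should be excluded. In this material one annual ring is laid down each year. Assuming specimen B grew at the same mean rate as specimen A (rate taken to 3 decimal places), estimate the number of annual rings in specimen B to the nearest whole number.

108 annual rings

Specimen A: correcting the raw count gives 442 − 17 + 10 = 435 true annual rings.
A: Extension rate ≈ 507.5 / 435 = 1.167 mm/yr.
B spans 125.7 / 1.167 = 107.71 years ≈ 108 annual rings.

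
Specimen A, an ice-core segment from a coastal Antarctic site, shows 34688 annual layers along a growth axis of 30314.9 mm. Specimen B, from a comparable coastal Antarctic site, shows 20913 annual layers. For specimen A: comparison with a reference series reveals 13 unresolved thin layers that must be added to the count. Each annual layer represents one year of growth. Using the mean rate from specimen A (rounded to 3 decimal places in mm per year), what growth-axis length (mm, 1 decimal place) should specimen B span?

Specimen A: adjusted count: 34688 + 13 = 34701 annual layers.
A: 30314.9 mm over 34701 years gives 30314.9 / 34701 ≈ 0.874 mm/year.
Length of B = 0.874 × 20913 = 18278.0 mm.

18278.0 mm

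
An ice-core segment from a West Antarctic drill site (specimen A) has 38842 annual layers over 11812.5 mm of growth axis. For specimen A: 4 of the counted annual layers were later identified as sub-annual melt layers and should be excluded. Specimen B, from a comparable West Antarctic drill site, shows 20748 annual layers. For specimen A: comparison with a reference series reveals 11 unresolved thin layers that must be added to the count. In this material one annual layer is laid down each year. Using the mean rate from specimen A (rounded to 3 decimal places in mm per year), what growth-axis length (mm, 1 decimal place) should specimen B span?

Specimen A: after corrections the count is 38842 − 4 + 11 = 38849 annual layers.
A: 11812.5 mm over 38849 years gives 11812.5 / 38849 ≈ 0.304 mm/year.
Length of B = 0.304 × 20748 = 6307.4 mm.

6307.4 mm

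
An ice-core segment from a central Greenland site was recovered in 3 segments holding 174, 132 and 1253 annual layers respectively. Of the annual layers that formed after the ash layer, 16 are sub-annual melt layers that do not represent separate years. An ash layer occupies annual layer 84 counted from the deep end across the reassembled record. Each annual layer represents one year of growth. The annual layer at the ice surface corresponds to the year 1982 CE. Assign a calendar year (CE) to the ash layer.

523 CE

Total annual layers = 174 + 132 + 1253 = 1559.
1559 − 84 = 1475 annual layers lie beyond the ash layer toward the ice surface.
1475 − 16 false = 1459 true annual layers after the ash layer.
1982 − 1459 = 523 CE.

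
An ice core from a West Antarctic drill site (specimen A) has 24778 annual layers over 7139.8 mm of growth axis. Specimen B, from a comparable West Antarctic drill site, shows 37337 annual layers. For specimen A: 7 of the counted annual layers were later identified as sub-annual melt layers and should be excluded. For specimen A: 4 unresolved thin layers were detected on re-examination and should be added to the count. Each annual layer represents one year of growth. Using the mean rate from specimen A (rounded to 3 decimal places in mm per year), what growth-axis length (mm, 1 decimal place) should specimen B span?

Specimen A: adjusted count: 24778 − 7 + 4 = 24775 annual layers.
A: Extension rate ≈ 7139.8 / 24775 = 0.288 mm/yr.
B's length ≈ 0.288 × 37337 = 10753.1 mm.

10753.1 mm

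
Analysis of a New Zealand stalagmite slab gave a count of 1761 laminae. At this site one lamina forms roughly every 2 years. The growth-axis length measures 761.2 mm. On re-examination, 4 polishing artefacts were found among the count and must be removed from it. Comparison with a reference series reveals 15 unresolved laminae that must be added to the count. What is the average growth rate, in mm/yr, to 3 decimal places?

Correcting the raw count gives 1761 − 4 + 15 = 1772 true laminae.
At 2 years per lamina, 1772 × 2 = 3544 years.
Extension rate ≈ 761.2 / 3544 = 0.215 mm/yr.

0.215 mm/yr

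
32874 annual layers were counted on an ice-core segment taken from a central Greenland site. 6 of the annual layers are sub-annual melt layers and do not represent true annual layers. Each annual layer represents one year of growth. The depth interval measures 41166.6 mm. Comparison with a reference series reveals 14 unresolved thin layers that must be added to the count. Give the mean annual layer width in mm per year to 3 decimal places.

Correcting the raw count gives 32874 − 6 + 14 = 32882 true annual layers.
Extension rate ≈ 41166.6 / 32882 = 1.252 mm per year.

1.252 mm per year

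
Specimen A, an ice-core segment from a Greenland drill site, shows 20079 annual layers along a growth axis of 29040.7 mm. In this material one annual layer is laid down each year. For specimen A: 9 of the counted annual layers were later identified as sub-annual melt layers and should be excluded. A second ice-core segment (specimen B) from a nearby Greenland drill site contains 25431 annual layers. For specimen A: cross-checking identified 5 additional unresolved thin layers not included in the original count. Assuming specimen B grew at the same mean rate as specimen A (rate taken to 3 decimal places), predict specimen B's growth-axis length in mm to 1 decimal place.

36798.7 mm

Specimen A: true annual layer count = 20079 − 9 + 5 = 20075.
A: 29040.7 mm over 20075 years gives 29040.7 / 20075 ≈ 1.447 mm/yr.
Length of B = 1.447 × 25431 = 36798.7 mm.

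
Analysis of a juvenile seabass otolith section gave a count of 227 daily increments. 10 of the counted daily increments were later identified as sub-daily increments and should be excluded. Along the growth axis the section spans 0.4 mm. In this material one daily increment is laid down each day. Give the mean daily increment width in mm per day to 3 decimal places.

True daily increment count = 227 − 10 = 217.
0.4 mm over 217 days gives 0.4 / 217 ≈ 0.002 mm per day.

0.002 mm per day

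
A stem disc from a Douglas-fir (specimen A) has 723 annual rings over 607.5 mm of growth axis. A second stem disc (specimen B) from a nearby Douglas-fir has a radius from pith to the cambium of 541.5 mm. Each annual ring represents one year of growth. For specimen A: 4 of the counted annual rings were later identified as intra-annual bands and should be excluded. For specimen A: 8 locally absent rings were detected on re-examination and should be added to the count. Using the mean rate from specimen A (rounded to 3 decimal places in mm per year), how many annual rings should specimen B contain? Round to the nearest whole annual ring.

648 annual rings

Specimen A: true annual ring count = 723 − 4 + 8 = 727.
A: Mean rate = 607.5 mm / 727 years ≈ 0.836 mm/year.
B spans 541.5 / 0.836 = 647.73 years ≈ 648 annual rings.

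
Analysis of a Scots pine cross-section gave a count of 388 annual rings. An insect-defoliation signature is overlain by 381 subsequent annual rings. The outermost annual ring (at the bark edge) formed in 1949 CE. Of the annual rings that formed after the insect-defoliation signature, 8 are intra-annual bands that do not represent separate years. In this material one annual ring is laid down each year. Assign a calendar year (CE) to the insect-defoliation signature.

381 annual rings post-date the insect-defoliation signature.
381 − 8 false = 373 true annual rings after the insect-defoliation signature.
Counting back 373 years from 1949 CE places the insect-defoliation signature in 1949 − 373 = 1576 CE.

1576 CE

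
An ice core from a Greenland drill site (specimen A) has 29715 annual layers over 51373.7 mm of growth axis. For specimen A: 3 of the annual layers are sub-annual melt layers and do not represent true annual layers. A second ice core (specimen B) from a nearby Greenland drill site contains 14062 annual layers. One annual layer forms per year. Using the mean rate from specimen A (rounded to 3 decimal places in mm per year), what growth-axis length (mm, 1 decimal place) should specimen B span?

Specimen A: adjusted count: 29715 − 3 = 29712 annual layers.
A: Extension rate ≈ 51373.7 / 29712 = 1.729 mm/year.
Length of B = 1.729 × 14062 = 24313.2 mm.

24313.2 mm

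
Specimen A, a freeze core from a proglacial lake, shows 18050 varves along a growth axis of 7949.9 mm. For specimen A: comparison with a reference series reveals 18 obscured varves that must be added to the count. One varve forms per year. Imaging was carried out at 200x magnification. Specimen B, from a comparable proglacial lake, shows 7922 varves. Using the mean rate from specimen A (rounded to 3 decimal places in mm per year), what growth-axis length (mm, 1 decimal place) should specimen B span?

3485.7 mm

Specimen A: correcting the raw count gives 18050 + 18 = 18068 true varves.
A: 7949.9 mm over 18068 years gives 7949.9 / 18068 ≈ 0.440 mm per year.
Length of B = 0.440 × 7922 = 3485.7 mm.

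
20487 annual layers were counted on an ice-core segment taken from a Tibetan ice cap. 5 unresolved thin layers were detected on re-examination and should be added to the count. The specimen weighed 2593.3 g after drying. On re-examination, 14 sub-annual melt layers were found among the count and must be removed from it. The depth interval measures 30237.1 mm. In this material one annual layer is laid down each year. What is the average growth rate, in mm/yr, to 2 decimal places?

True annual layer count = 20487 − 14 + 5 = 20478.
30237.1 mm over 20478 years gives 30237.1 / 20478 ≈ 1.48 mm/yr.

1.48 mm/yr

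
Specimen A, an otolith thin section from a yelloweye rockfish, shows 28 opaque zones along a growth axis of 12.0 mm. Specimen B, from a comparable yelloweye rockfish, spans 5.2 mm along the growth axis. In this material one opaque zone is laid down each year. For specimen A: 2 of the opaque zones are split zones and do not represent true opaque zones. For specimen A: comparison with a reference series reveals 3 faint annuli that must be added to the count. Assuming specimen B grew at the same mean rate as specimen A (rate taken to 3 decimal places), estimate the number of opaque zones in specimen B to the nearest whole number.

Specimen A: true opaque zone count = 28 − 2 + 3 = 29.
A: Mean rate = 12.0 mm / 29 years ≈ 0.414 mm per year.
B spans 5.2 / 0.414 = 12.56 years ≈ 13 opaque zones.

13 opaque zones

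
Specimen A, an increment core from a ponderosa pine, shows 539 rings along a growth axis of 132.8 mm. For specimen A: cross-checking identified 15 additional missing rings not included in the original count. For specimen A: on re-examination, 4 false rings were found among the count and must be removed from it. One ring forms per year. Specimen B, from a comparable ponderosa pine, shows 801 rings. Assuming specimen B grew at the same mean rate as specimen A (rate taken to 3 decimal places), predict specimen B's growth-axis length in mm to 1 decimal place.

Specimen A: after corrections the count is 539 − 4 + 15 = 550 rings.
A: 132.8 mm over 550 years gives 132.8 / 550 ≈ 0.241 mm per year.
For B, 0.241 mm/year × 801 years = 193.0 mm.

193.0 mm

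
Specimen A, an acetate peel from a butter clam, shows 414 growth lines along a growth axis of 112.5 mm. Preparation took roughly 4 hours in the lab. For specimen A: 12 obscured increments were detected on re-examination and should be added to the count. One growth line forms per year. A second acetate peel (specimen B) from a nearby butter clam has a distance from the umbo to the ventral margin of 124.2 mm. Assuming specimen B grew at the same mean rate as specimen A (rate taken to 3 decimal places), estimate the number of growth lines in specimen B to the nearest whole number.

Specimen A: adjusted count: 414 + 12 = 426 growth lines.
A: Mean rate = 112.5 mm / 426 years ≈ 0.264 mm/yr.
B spans 124.2 / 0.264 = 470.45 years ≈ 470 growth lines.

470 growth lines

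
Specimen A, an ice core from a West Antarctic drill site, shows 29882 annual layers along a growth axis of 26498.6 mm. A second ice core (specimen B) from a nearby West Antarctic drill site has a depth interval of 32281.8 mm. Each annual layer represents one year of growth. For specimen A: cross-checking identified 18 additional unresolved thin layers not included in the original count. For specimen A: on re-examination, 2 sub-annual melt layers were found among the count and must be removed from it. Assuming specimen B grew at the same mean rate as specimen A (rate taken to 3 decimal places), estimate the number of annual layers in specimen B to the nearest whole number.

36435 annual layers

Specimen A: correcting the raw count gives 29882 − 2 + 18 = 29898 true annual layers.
A: Extension rate ≈ 26498.6 / 29898 = 0.886 mm/year.
For B, 32281.8 / 0.886 = 36435.44 years ≈ 36435 annual layers.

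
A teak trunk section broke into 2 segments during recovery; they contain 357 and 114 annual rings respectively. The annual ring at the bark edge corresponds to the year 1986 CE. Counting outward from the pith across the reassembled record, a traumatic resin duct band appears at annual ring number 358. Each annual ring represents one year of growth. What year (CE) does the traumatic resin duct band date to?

Total annual rings = 357 + 114 = 471.
The traumatic resin duct band sits at annual ring 358 from the pith, so 471 − 358 = 113 annual rings formed after it.
1986 − 113 = 1873 CE.

1873 CE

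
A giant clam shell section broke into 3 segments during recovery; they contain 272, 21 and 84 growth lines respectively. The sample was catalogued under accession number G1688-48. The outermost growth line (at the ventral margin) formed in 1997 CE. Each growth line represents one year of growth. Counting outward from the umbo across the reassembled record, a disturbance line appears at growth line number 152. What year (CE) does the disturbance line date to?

1772 CE

Total growth lines = 272 + 21 + 84 = 377.
Between growth line 152 and the ventral margin there are 377 − 152 = 225 growth lines.
Counting back 225 years from 1997 CE places the disturbance line in 1997 − 225 = 1772 CE.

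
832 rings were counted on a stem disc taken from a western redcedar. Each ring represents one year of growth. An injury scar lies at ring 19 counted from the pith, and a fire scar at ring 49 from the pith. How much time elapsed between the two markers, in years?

30 years

49 − 19 = 30 rings lie between the two events.
That is 30 years at one ring per year.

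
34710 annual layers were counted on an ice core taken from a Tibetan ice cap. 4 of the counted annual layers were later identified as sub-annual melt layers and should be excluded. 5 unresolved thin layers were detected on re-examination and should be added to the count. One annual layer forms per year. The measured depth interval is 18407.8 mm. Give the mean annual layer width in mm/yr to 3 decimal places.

0.530 mm/yr

Adjusted count: 34710 − 4 + 5 = 34711 annual layers.
Extension rate ≈ 18407.8 / 34711 = 0.530 mm/yr.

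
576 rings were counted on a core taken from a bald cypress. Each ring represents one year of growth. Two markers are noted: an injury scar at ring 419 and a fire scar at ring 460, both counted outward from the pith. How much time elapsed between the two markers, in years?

41 years

The two markers are separated by 460 − 419 = 41 rings.
One ring per year makes the interval 41 years.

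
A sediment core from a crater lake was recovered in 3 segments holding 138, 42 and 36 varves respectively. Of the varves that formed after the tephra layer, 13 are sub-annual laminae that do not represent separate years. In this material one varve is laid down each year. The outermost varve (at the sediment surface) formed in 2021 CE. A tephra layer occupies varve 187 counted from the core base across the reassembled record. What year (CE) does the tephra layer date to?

Total varves = 138 + 42 + 36 = 216.
The tephra layer sits at varve 187 from the core base, so 216 − 187 = 29 varves formed after it.
29 − 13 false = 16 true varves after the tephra layer.
The varve at the sediment surface is 2021 CE, so the tephra layer dates to 2021 − 16 = 2005 CE.

2005 CE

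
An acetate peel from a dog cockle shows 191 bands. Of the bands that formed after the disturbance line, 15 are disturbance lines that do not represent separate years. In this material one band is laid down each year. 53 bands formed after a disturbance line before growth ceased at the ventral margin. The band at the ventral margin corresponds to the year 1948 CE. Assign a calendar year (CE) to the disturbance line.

1910 CE

53 bands post-date the disturbance line.
Removing the 15 false bands leaves 53 − 15 = 38 true bands beyond the disturbance line.
Counting back 38 years from 1948 CE places the disturbance line in 1948 − 38 = 1910 CE.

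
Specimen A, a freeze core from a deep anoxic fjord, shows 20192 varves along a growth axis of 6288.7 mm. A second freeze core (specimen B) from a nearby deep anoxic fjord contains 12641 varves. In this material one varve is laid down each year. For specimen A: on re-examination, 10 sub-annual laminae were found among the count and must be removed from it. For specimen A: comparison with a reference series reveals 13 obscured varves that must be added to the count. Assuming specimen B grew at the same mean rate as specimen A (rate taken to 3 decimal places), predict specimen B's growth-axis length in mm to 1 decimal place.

3931.4 mm

Specimen A: adjusted count: 20192 − 10 + 13 = 20195 varves.
A: Mean rate = 6288.7 mm / 20195 years ≈ 0.311 mm per year.
Length of B = 0.311 × 12641 = 3931.4 mm.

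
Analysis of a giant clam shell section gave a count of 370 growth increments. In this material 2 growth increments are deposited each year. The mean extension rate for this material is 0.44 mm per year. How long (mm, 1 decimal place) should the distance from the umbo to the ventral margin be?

81.4 mm

370 growth increments at 2 per year is 370 / 2 = 185 years.
Length ≈ 0.44 × 185 = 81.4 mm.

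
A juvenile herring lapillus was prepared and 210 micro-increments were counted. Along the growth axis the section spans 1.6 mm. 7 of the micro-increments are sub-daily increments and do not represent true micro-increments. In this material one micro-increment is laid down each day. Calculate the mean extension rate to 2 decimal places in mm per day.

0.01 mm per day

After corrections the count is 210 − 7 = 203 micro-increments.
Mean rate = 1.6 mm / 203 days ≈ 0.01 mm per day.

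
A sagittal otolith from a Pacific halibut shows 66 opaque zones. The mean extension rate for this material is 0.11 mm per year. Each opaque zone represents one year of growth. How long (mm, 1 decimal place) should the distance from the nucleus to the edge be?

7.3 mm

The record spans 66 years at 0.11 mm per year.
Predicted length = 0.11 mm/year × 66 years = 7.3 mm.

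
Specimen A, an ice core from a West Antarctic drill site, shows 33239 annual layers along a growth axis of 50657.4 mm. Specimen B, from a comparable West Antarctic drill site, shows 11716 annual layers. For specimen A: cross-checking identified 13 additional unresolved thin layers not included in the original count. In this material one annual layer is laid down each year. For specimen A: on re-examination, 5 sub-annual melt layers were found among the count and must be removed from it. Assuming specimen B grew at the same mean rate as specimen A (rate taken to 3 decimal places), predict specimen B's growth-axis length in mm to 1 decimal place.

Specimen A: adjusted count: 33239 − 5 + 13 = 33247 annual layers.
A: 50657.4 mm over 33247 years gives 50657.4 / 33247 ≈ 1.524 mm/year.
Length of B = 1.524 × 11716 = 17855.2 mm.

17855.2 mm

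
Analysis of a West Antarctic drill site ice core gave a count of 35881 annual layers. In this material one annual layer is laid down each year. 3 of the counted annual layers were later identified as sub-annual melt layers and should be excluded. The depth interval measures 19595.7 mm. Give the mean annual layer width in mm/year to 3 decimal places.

0.546 mm/year

Adjusted count: 35881 − 3 = 35878 annual layers.
Extension rate ≈ 19595.7 / 35878 = 0.546 mm/year.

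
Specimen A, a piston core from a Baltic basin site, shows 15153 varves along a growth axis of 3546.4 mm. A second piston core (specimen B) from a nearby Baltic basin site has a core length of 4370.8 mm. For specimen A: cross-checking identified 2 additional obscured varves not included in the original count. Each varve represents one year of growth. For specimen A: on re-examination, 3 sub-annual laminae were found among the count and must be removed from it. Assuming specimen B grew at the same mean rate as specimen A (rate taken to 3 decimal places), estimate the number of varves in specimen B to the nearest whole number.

18679 varves

Specimen A: adjusted count: 15153 − 3 + 2 = 15152 varves.
A: 3546.4 mm over 15152 years gives 3546.4 / 15152 ≈ 0.234 mm per year.
Specimen B: 4370.8 mm / 0.234 mm per year = 18678.63 years ≈ 18679 varves.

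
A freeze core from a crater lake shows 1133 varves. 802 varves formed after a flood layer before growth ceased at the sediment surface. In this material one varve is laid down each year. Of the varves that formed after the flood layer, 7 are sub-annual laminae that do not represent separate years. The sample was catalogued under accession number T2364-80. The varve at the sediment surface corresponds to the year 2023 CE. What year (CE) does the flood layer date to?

802 varves post-date the flood layer.
Removing the 7 false varves leaves 802 − 7 = 795 true varves beyond the flood layer.
The varve at the sediment surface is 2023 CE, so the flood layer dates to 2023 − 795 = 1228 CE.

1228 CE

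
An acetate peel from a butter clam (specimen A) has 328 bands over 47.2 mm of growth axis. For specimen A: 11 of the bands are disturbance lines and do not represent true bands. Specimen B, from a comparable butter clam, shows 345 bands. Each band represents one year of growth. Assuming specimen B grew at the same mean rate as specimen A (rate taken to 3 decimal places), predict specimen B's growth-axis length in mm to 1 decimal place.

51.4 mm

Specimen A: after corrections the count is 328 − 11 = 317 bands.
A: Mean rate = 47.2 mm / 317 years ≈ 0.149 mm/year.
Length of B = 0.149 × 345 = 51.4 mm.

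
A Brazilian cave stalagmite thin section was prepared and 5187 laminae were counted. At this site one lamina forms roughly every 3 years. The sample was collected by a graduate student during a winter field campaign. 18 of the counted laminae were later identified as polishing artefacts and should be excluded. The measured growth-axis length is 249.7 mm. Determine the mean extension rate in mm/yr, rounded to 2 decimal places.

Correcting the raw count gives 5187 − 18 = 5169 true laminae.
Multiplying by 3 years per lamina: 5169 × 3 = 15507 years.
Extension rate ≈ 249.7 / 15507 = 0.02 mm/yr.

0.02 mm/yr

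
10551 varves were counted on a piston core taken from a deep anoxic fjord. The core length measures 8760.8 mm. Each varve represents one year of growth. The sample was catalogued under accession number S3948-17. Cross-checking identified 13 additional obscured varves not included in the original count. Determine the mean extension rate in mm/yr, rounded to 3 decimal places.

0.829 mm/yr

Correcting the raw count gives 10551 + 13 = 10564 true varves.
8760.8 mm over 10564 years gives 8760.8 / 10564 ≈ 0.829 mm/yr.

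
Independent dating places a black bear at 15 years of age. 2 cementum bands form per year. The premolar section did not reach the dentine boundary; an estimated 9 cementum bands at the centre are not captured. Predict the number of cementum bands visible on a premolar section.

With 2 cementum bands per year, 15 years would produce 15 × 2 = 30 cementum bands.
Subtracting the 9 cementum bands not captured gives 30 − 9 = 21 cementum bands in the record.

21 cementum bands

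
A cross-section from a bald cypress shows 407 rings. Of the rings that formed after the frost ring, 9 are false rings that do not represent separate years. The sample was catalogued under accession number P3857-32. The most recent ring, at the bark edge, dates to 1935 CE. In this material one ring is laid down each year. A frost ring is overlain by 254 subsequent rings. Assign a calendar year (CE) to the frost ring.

1690 CE

254 rings post-date the frost ring.
Excluding 9 false rings: 254 − 9 = 245.
The ring at the bark edge is 1935 CE, so the frost ring dates to 1935 − 245 = 1690 CE.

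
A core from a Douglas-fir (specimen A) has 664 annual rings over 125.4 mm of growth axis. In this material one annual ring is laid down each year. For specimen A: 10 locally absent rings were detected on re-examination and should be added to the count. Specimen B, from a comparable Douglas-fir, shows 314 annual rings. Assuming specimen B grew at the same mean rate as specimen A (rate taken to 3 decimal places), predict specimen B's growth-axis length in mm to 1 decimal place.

Specimen A: after corrections the count is 664 + 10 = 674 annual rings.
A: Mean rate = 125.4 mm / 674 years ≈ 0.186 mm/yr.
For B, 0.186 mm/year × 314 years = 58.4 mm.

58.4 mm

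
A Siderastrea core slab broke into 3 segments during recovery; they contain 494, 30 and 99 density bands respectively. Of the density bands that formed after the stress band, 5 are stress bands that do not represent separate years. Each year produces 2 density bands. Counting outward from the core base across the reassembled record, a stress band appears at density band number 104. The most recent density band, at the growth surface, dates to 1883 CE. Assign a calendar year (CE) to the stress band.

1626 CE

Total density bands = 494 + 30 + 99 = 623.
623 − 104 = 519 density bands lie beyond the stress band toward the growth surface.
Excluding 5 false density bands: 519 − 5 = 514.
Dividing by 2 density bands per year: 514 / 2 = 257 years.
Counting back 257 years from 1883 CE places the stress band in 1883 − 257 = 1626 CE.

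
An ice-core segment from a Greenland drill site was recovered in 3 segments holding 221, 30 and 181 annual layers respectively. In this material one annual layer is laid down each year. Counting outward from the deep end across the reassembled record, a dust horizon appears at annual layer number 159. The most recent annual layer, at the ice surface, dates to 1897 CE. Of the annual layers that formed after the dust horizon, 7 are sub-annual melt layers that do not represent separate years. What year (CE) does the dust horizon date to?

Total annual layers = 221 + 30 + 181 = 432.
432 − 159 = 273 annual layers lie beyond the dust horizon toward the ice surface.
Removing the 7 false annual layers leaves 273 − 7 = 266 true annual layers beyond the dust horizon.
Counting back 266 years from 1897 CE places the dust horizon in 1897 − 266 = 1631 CE.

1631 CE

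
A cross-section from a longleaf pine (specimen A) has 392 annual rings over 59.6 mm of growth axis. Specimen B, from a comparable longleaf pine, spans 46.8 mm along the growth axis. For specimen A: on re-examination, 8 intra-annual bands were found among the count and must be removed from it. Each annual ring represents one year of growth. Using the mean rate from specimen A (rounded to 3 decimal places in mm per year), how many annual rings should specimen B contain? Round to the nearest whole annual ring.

302 annual rings

Specimen A: correcting the raw count gives 392 − 8 = 384 true annual rings.
A: 59.6 mm over 384 years gives 59.6 / 384 ≈ 0.155 mm per year.
For B, 46.8 / 0.155 = 301.94 years ≈ 302 annual rings.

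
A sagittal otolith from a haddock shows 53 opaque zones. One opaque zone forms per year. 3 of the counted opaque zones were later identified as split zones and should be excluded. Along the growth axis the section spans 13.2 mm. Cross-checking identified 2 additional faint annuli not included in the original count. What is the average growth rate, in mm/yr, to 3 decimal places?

0.254 mm/yr

After corrections the count is 53 − 3 + 2 = 52 opaque zones.
Mean rate = 13.2 mm / 52 years ≈ 0.254 mm/yr.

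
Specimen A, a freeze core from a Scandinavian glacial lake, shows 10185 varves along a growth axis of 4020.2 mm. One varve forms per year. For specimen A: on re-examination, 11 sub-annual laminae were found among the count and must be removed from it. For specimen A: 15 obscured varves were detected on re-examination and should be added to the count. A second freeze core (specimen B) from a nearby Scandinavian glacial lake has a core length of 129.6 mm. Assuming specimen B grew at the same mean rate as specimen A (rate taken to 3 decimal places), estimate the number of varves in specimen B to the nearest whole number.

328 varves

Specimen A: true varve count = 10185 − 11 + 15 = 10189.
A: Extension rate ≈ 4020.2 / 10189 = 0.395 mm/year.
Specimen B: 129.6 mm / 0.395 mm per year = 328.10 years ≈ 328 varves.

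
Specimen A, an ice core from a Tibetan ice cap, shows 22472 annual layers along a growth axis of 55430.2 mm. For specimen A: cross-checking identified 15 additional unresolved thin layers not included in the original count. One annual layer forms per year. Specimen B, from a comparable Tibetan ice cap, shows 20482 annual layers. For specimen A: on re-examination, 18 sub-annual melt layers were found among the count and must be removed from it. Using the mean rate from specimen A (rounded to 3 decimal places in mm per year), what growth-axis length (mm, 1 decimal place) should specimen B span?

Specimen A: true annual layer count = 22472 − 18 + 15 = 22469.
A: Mean rate = 55430.2 mm / 22469 years ≈ 2.467 mm per year.
B's length ≈ 2.467 × 20482 = 50529.1 mm.

50529.1 mm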